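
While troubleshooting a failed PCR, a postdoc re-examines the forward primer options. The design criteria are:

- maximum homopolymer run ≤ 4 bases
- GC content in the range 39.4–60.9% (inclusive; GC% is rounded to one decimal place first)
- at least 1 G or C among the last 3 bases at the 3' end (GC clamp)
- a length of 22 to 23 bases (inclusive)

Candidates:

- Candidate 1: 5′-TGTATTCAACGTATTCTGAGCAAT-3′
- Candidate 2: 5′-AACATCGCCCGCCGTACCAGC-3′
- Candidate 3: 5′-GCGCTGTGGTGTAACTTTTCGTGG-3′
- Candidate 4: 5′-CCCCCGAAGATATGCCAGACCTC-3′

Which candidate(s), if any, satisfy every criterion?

Candidate 1 (24 nt, A=7 T=9 G=4 C=4): longest run = 2 ✓; GC 8/24 = 33.3%, outside 39.4–60.9% ✗; 3' end AAT has 0 G/C, need ≥1 ✗; length 24, outside 22–23 ✗ — fails.
Candidate 2 (21 nt, A=5 T=2 G=4 C=10): longest run = 3 ✓; GC 14/21 = 66.7%, outside 39.4–60.9% ✗; 3' end AGC has 2 G/C ✓; length 21, outside 22–23 ✗ — fails.
Candidate 3 (24 nt, A=2 T=9 G=9 C=4): longest run = 4 ✓; GC 13/24 = 54.2% ✓; 3' end TGG has 2 G/C ✓; length 24, outside 22–23 ✗ — fails.
Candidate 4 (23 nt, A=6 T=3 G=4 C=10): longest run = 5, exceeds 4 ✗; GC 14/23 = 60.9% ✓; 3' end CTC has 2 G/C ✓; length 23 ✓ — fails.

None of the candidates satisfy all criteria.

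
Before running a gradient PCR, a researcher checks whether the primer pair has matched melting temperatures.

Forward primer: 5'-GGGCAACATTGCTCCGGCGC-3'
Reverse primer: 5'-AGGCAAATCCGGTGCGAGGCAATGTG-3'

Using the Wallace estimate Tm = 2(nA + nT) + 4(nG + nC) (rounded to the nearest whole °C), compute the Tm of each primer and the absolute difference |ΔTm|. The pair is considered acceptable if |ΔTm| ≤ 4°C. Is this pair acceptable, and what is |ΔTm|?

Forward: A=3 T=3 G=7 C=7 → Tm = 2·6 + 4·14 = 68°C.
Reverse: A=7 T=4 G=10 C=5 → Tm = 2·11 + 4·15 = 82°C.
|ΔTm| = |68 − 82| = 14°C, > 4°C.

|ΔTm| = 14°C; the pair is not acceptable.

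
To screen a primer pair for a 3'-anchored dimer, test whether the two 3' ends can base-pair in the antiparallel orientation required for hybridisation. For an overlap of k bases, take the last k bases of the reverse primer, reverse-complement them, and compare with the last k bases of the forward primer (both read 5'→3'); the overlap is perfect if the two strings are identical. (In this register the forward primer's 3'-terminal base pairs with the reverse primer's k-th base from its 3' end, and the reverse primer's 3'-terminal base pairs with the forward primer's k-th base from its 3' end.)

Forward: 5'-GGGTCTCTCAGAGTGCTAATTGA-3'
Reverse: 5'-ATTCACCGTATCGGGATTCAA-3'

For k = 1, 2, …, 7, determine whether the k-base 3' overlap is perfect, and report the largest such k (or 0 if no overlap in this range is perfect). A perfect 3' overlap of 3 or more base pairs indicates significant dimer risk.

Longest perfect overlap: 4 complementary base pairs; significant dimer risk (threshold 3).

Last 7 bases (5'→3') — forward …TAATTGA, reverse …GATTCAA.
Reverse complement of the reverse primer's last 7 bases: TTGAATC; its first k bases are the reverse complement of the reverse primer's last k bases, so a perfect k-base overlap needs the forward primer's last k bases to equal them.
Comparing (forward last k vs required): k=1: A vs T ✗; k=2: GA vs TT ✗; k=3: TGA vs TTG ✗; k=4: TTGA vs TTGA ✓; k=5: ATTGA vs TTGAA ✗; k=6: AATTGA vs TTGAAT ✗; k=7: TAATTGA vs TTGAATC ✗.
Only k = 4 is perfect, so the longest perfect 3' overlap is 4.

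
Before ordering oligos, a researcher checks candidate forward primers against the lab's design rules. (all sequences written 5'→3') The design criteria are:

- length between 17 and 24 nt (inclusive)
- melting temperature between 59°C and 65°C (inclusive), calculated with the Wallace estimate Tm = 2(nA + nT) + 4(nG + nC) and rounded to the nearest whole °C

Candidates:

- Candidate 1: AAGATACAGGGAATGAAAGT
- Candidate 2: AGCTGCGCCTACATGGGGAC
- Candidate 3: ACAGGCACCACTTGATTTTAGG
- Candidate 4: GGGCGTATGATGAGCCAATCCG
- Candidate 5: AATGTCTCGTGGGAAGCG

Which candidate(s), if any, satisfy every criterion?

Candidate 3 only.

Candidate 1 (20 nt, A=10 T=3 G=6 C=1): length 20 ✓; Tm = 2·13 + 4·7 = 54°C, outside 59–65°C ✗ — fails.
Candidate 2 (20 nt, A=4 T=3 G=7 C=6): length 20 ✓; Tm = 2·7 + 4·13 = 66°C, outside 59–65°C ✗ — fails.
Candidate 3 (22 nt, A=6 T=6 G=5 C=5): length 22 ✓; Tm = 2·12 + 4·10 = 64°C ✓ — passes.
Candidate 4 (22 nt, A=5 T=4 G=8 C=5): length 22 ✓; Tm = 2·9 + 4·13 = 70°C, outside 59–65°C ✗ — fails.
Candidate 5 (18 nt, A=4 T=4 G=7 C=3): length 18 ✓; Tm = 2·8 + 4·10 = 56°C, outside 59–65°C ✗ — fails.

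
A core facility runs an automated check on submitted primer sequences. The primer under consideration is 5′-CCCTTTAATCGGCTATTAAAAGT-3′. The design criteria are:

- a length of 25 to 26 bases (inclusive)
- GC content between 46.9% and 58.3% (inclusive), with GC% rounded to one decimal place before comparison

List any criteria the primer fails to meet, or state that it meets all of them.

Base counts: A=7, T=8, G=3, C=5 (length 23).
length: length 23, outside 25–26 ✗
GC content: GC 8/23 = 34.8%, outside 46.9–58.3% ✗

Fails: length, GC content.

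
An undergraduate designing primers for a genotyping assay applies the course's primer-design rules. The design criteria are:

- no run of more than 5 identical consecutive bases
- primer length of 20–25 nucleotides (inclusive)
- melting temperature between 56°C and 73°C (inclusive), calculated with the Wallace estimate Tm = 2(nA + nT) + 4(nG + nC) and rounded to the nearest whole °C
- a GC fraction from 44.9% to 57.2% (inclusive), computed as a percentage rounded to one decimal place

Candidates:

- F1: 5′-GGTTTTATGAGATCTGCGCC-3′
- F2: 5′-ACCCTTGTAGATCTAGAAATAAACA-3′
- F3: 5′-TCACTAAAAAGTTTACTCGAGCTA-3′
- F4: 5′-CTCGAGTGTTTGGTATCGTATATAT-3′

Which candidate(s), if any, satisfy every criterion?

F1 only.

F1 (20 nt, A=3 T=7 G=6 C=4): longest run = 4 ✓; length 20 ✓; Tm = 2·10 + 4·10 = 60°C ✓; GC 10/20 = 50.0% ✓ — passes.
F2 (25 nt, A=11 T=6 G=3 C=5): longest run = 3 ✓; length 25 ✓; Tm = 2·17 + 4·8 = 66°C ✓; GC 8/25 = 32.0%, outside 44.9–57.2% ✗ — fails.
F3 (24 nt, A=9 T=7 G=3 C=5): longest run = 5 ✓; length 24 ✓; Tm = 2·16 + 4·8 = 64°C ✓; GC 8/24 = 33.3%, outside 44.9–57.2% ✗ — fails.
F4 (25 nt, A=5 T=11 G=6 C=3): longest run = 3 ✓; length 25 ✓; Tm = 2·16 + 4·9 = 68°C ✓; GC 9/25 = 36.0%, outside 44.9–57.2% ✗ — fails.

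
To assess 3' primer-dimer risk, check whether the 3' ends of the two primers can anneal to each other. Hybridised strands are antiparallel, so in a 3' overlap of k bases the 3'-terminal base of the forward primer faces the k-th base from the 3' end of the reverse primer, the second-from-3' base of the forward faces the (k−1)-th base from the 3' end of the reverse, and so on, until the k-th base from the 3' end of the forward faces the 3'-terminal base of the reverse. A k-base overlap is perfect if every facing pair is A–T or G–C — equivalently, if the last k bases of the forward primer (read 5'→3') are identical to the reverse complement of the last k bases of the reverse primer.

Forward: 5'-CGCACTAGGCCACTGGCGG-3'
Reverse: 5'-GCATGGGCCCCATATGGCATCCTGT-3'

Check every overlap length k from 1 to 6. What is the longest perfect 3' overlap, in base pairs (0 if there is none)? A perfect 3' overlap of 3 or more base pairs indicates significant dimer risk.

Longest perfect overlap: 0 complementary base pairs; below the dimer-risk threshold (threshold 3).

Last 6 bases (5'→3') — forward …TGGCGG, reverse …TCCTGT.
Reverse complement of the reverse primer's last 6 bases: ACAGGA; its first k bases are the reverse complement of the reverse primer's last k bases, so a perfect k-base overlap needs the forward primer's last k bases to equal them.
Comparing (forward last k vs required): k=1: G vs A ✗; k=2: GG vs AC ✗; k=3: CGG vs ACA ✗; k=4: GCGG vs ACAG ✗; k=5: GGCGG vs ACAGG ✗; k=6: TGGCGG vs ACAGGA ✗.
No overlap length from 1 to 6 is perfect, so the longest perfect 3' overlap is 0.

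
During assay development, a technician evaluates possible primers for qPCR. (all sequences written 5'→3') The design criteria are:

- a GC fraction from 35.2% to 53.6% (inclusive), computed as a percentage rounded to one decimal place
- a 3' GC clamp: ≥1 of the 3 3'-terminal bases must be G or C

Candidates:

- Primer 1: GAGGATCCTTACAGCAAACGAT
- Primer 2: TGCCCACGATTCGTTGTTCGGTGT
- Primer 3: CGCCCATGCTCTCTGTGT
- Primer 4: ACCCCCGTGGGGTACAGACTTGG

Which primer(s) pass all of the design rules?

Primer 1 (22 nt, A=8 T=4 G=5 C=5): GC 10/22 = 45.5% ✓; 3' end GAT has 1 G/C ✓ — passes.
Primer 2 (24 nt, A=2 T=9 G=7 C=6): GC 13/24 = 54.2%, outside 35.2–53.6% ✗; 3' end TGT has 1 G/C ✓ — fails.
Primer 3 (18 nt, A=1 T=6 G=4 C=7): GC 11/18 = 61.1%, outside 35.2–53.6% ✗; 3' end TGT has 1 G/C ✓ — fails.
Primer 4 (23 nt, A=4 T=4 G=8 C=7): GC 15/23 = 65.2%, outside 35.2–53.6% ✗; 3' end TGG has 2 G/C ✓ — fails.

Primer 1 only.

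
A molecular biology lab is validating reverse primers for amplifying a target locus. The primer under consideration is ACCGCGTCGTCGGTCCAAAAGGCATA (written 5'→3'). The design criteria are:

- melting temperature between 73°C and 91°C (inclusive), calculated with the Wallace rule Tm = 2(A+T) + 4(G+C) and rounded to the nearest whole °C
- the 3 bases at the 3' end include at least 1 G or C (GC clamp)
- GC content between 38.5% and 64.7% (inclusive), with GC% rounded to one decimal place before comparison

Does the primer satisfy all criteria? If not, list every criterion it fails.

Base counts: A=7, T=4, G=7, C=8 (length 26).
Tm: Tm = 2·11 + 4·15 = 82°C ✓
GC clamp: 3' end ATA has 0 G/C, need ≥1 ✗
GC content: GC 15/26 = 57.7% ✓

Fails: GC clamp.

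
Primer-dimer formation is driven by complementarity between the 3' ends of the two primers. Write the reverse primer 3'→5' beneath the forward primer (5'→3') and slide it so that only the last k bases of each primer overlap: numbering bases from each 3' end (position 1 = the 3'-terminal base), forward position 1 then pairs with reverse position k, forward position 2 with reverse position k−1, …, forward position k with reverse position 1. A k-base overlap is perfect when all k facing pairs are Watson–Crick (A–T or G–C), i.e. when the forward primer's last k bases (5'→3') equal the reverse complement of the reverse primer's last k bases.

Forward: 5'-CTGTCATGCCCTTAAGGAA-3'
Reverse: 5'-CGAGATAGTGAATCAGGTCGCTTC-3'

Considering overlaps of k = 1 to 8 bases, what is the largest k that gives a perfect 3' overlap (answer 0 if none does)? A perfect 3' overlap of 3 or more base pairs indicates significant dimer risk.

Last 8 bases (5'→3') — forward …TTAAGGAA, reverse …GTCGCTTC.
Reverse complement of the reverse primer's last 8 bases: GAAGCGAC; its first k bases are the reverse complement of the reverse primer's last k bases, so a perfect k-base overlap needs the forward primer's last k bases to equal them.
Comparing (forward last k vs required): k=1: A vs G ✗; k=2: AA vs GA ✗; k=3: GAA vs GAA ✓; k=4: GGAA vs GAAG ✗; k=5: AGGAA vs GAAGC ✗; k=6: AAGGAA vs GAAGCG ✗; k=7: TAAGGAA vs GAAGCGA ✗; k=8: TTAAGGAA vs GAAGCGAC ✗.
Only k = 3 is perfect, so the longest perfect 3' overlap is 3.

Longest perfect overlap: 3 complementary base pairs; significant dimer risk (threshold 3).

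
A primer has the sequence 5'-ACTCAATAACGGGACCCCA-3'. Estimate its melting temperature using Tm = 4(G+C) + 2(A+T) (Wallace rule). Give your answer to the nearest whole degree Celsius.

58°C

Base counts: A=7, T=2, G=3, C=7 (length 19).
Tm = 2·(7+2) + 4·(3+7) = 2·9 + 4·10 = 18 + 40 = 58°C.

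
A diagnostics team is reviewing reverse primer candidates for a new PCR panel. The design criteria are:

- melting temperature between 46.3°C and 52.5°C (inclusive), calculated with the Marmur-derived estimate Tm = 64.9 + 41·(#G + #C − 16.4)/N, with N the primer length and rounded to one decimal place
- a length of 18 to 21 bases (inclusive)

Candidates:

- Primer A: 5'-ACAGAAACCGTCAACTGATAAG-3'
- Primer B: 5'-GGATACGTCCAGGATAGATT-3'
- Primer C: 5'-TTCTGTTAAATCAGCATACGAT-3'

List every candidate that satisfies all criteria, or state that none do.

Primer B only.

Primer A (22 nt, A=10 T=3 G=4 C=5): Tm = 64.9 + 41·(9 − 16.4)/22 = 51.1°C ✓; length 22, outside 18–21 ✗ — fails.
Primer B (20 nt, A=6 T=5 G=6 C=3): Tm = 64.9 + 41·(9 − 16.4)/20 = 49.7°C ✓; length 20 ✓ — passes.
Primer C (22 nt, A=7 T=8 G=3 C=4): Tm = 64.9 + 41·(7 − 16.4)/22 = 47.4°C ✓; length 22, outside 18–21 ✗ — fails.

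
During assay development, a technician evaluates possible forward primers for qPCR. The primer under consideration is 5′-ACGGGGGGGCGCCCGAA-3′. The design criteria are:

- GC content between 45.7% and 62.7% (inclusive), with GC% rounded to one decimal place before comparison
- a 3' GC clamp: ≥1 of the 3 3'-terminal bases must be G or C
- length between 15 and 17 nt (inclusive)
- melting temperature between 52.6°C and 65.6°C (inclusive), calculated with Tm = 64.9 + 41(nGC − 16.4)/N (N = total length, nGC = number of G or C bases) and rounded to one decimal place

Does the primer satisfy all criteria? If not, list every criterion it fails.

Base counts: A=3, T=0, G=9, C=5 (length 17).
GC content: GC 14/17 = 82.4%, outside 45.7–62.7% ✗
GC clamp: 3' end GAA has 1 G/C ✓
length: length 17 ✓
Tm: Tm = 64.9 + 41·(14 − 16.4)/17 = 59.1°C ✓

Fails: GC content.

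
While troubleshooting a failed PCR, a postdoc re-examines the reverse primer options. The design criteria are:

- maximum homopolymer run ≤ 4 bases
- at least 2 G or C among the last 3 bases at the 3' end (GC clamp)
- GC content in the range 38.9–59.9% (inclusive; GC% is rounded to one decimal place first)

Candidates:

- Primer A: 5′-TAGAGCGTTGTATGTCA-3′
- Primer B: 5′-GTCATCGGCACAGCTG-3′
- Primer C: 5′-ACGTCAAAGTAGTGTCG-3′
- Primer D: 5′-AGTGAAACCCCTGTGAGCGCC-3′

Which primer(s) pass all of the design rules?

Primer A (17 nt, A=4 T=6 G=5 C=2): longest run = 2 ✓; 3' end TCA has 1 G/C, need ≥2 ✗; GC 7/17 = 41.2% ✓ — fails.
Primer B (16 nt, A=3 T=3 G=5 C=5): longest run = 2 ✓; 3' end CTG has 2 G/C ✓; GC 10/16 = 62.5%, outside 38.9–59.9% ✗ — fails.
Primer C (17 nt, A=5 T=4 G=5 C=3): longest run = 3 ✓; 3' end TCG has 2 G/C ✓; GC 8/17 = 47.1% ✓ — passes.
Primer D (21 nt, A=5 T=3 G=6 C=7): longest run = 4 ✓; 3' end GCC has 3 G/C ✓; GC 13/21 = 61.9%, outside 38.9–59.9% ✗ — fails.

Primer C only.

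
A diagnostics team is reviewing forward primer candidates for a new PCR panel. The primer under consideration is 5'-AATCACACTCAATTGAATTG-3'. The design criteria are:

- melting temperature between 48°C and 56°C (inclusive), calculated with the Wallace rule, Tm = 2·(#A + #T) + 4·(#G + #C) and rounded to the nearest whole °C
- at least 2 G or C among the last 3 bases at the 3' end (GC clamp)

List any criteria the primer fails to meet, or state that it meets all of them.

Base counts: A=8, T=6, G=2, C=4 (length 20).
Tm: Tm = 2·14 + 4·6 = 52°C ✓
GC clamp: 3' end TTG has 1 G/C, need ≥2 ✗

Fails: GC clamp.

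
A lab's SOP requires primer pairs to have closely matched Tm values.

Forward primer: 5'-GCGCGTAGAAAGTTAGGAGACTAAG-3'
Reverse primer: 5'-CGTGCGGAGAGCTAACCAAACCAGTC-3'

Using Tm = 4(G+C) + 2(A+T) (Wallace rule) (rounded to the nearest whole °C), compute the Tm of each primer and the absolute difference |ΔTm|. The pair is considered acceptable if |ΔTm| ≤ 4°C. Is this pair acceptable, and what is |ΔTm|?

Forward: A=9 T=4 G=9 C=3 → Tm = 2·13 + 4·12 = 74°C.
Reverse: A=8 T=3 G=7 C=8 → Tm = 2·11 + 4·15 = 82°C.
|ΔTm| = |74 − 82| = 8°C, > 4°C.

|ΔTm| = 8°C; the pair is not acceptable.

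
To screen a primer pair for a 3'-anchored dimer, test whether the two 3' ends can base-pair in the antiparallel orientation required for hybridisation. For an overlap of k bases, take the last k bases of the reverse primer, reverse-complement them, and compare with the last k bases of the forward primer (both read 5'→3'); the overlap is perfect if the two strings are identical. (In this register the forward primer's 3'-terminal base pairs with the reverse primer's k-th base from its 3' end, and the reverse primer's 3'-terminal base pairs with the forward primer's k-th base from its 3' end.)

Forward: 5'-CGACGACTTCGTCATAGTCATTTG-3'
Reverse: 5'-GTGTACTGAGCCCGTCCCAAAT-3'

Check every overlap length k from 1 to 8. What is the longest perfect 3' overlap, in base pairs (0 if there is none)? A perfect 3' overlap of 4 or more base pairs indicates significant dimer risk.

Longest perfect overlap: 5 complementary base pairs; significant dimer risk (threshold 4).

Last 8 bases (5'→3') — forward …GTCATTTG, reverse …TCCCAAAT.
Reverse complement of the reverse primer's last 8 bases: ATTTGGGA; its first k bases are the reverse complement of the reverse primer's last k bases, so a perfect k-base overlap needs the forward primer's last k bases to equal them.
Comparing (forward last k vs required): k=1: G vs A ✗; k=2: TG vs AT ✗; k=3: TTG vs ATT ✗; k=4: TTTG vs ATTT ✗; k=5: ATTTG vs ATTTG ✓; k=6: CATTTG vs ATTTGG ✗; k=7: TCATTTG vs ATTTGGG ✗; k=8: GTCATTTG vs ATTTGGGA ✗.
Only k = 5 is perfect, so the longest perfect 3' overlap is 5.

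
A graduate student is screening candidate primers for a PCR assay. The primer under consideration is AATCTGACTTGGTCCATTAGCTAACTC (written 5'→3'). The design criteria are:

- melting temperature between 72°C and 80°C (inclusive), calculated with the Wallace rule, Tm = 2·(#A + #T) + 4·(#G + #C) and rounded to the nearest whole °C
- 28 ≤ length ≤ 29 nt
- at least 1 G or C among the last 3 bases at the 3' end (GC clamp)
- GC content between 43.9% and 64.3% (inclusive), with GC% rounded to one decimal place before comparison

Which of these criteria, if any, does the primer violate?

Base counts: A=7, T=9, G=4, C=7 (length 27).
Tm: Tm = 2·16 + 4·11 = 76°C ✓
length: length 27, outside 28–29 ✗
GC clamp: 3' end CTC has 2 G/C ✓
GC content: GC 11/27 = 40.7%, outside 43.9–64.3% ✗

Fails: length, GC content.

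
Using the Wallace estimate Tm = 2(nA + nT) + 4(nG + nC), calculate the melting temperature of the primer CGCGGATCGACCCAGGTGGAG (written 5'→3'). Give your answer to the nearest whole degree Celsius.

72°C

Base counts: A=4, T=2, G=9, C=6 (length 21).
Tm = 2·(4+2) + 4·(9+6) = 2·6 + 4·15 = 12 + 60 = 72°C.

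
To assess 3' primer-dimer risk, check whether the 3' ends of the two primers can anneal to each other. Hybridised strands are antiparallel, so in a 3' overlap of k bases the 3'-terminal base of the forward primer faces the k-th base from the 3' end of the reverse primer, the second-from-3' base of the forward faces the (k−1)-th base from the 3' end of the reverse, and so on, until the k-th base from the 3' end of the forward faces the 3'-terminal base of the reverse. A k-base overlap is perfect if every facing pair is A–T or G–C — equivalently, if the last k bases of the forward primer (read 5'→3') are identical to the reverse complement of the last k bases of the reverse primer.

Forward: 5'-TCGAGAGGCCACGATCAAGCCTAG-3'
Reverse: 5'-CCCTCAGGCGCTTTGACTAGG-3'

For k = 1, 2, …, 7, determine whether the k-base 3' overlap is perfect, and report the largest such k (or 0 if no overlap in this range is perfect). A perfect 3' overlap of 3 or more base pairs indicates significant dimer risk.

Last 7 bases (5'→3') — forward …AGCCTAG, reverse …GACTAGG.
Reverse complement of the reverse primer's last 7 bases: CCTAGTC; its first k bases are the reverse complement of the reverse primer's last k bases, so a perfect k-base overlap needs the forward primer's last k bases to equal them.
Comparing (forward last k vs required): k=1: G vs C ✗; k=2: AG vs CC ✗; k=3: TAG vs CCT ✗; k=4: CTAG vs CCTA ✗; k=5: CCTAG vs CCTAG ✓; k=6: GCCTAG vs CCTAGT ✗; k=7: AGCCTAG vs CCTAGTC ✗.
Only k = 5 is perfect, so the longest perfect 3' overlap is 5.

Longest perfect overlap: 5 complementary base pairs; significant dimer risk (threshold 3).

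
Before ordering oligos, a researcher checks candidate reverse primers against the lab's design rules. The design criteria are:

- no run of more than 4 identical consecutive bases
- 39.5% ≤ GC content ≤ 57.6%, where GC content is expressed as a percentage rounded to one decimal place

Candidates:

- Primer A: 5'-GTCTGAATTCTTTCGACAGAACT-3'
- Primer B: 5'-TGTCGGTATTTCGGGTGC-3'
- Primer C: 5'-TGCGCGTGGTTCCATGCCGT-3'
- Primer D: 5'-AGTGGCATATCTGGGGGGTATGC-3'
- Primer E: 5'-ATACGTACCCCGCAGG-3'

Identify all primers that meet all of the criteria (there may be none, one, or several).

Primer A (23 nt, A=6 T=8 G=4 C=5): longest run = 3 ✓; GC 9/23 = 39.1%, outside 39.5–57.6% ✗ — fails.
Primer B (18 nt, A=1 T=7 G=7 C=3): longest run = 3 ✓; GC 10/18 = 55.6% ✓ — passes.
Primer C (20 nt, A=1 T=6 G=7 C=6): longest run = 2 ✓; GC 13/20 = 65.0%, outside 39.5–57.6% ✗ — fails.
Primer D (23 nt, A=4 T=6 G=10 C=3): longest run = 6, exceeds 4 ✗; GC 13/23 = 56.5% ✓ — fails.
Primer E (16 nt, A=4 T=2 G=4 C=6): longest run = 4 ✓; GC 10/16 = 62.5%, outside 39.5–57.6% ✗ — fails.

Primer B only.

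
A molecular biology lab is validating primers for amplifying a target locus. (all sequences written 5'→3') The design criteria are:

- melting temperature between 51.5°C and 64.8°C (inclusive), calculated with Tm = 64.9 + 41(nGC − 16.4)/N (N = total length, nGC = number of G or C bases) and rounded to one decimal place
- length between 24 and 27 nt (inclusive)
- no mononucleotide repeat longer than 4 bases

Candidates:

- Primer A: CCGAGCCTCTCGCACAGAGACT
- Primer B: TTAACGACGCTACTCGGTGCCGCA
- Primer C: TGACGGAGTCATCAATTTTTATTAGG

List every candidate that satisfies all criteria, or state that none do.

Primer B only.

Primer A (22 nt, A=5 T=3 G=5 C=9): Tm = 64.9 + 41·(14 − 16.4)/22 = 60.4°C ✓; length 22, outside 24–27 ✗; longest run = 2 ✓ — fails.
Primer B (24 nt, A=5 T=5 G=6 C=8): Tm = 64.9 + 41·(14 − 16.4)/24 = 60.8°C ✓; length 24 ✓; longest run = 2 ✓ — passes.
Primer C (26 nt, A=7 T=10 G=6 C=3): Tm = 64.9 + 41·(9 − 16.4)/26 = 53.2°C ✓; length 26 ✓; longest run = 5, exceeds 4 ✗ — fails.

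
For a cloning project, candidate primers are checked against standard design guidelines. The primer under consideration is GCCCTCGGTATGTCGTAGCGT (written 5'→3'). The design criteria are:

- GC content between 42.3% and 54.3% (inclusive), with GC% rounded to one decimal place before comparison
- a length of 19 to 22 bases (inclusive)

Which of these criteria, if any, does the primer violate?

Fails: GC content.

Base counts: A=2, T=6, G=7, C=6 (length 21).
GC content: GC 13/21 = 61.9%, outside 42.3–54.3% ✗
length: length 21 ✓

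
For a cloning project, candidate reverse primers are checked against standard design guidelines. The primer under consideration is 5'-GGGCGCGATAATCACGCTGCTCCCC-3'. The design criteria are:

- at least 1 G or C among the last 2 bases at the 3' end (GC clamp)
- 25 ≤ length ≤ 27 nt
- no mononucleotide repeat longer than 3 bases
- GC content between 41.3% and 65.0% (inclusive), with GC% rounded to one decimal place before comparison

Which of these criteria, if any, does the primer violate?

Base counts: A=4, T=4, G=7, C=10 (length 25).
GC clamp: 3' end CC has 2 G/C ✓
length: length 25 ✓
homopolymer run: longest run = 4, exceeds 3 ✗
GC content: GC 17/25 = 68.0%, outside 41.3–65.0% ✗

Fails: homopolymer run, GC content.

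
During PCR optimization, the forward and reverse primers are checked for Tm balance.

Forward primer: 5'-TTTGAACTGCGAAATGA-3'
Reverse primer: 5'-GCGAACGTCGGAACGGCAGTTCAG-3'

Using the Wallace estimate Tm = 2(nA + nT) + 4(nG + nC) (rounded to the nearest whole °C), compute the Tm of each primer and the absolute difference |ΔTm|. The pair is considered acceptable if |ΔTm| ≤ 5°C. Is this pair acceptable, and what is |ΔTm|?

Forward: A=6 T=5 G=4 C=2 → Tm = 2·11 + 4·6 = 46°C.
Reverse: A=6 T=3 G=9 C=6 → Tm = 2·9 + 4·15 = 78°C.
|ΔTm| = |46 − 78| = 32°C, > 5°C.

|ΔTm| = 32°C; the pair is not acceptable.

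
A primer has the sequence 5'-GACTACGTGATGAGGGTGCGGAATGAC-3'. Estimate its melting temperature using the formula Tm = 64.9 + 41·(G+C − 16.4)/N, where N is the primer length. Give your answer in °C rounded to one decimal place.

62.8°C

Base counts: A=7, T=5, G=11, C=4; G+C = 15, N = 27.
Tm = 64.9 + 41·(15 − 16.4)/27 = 64.9 + -57.40/27 = 62.8°C.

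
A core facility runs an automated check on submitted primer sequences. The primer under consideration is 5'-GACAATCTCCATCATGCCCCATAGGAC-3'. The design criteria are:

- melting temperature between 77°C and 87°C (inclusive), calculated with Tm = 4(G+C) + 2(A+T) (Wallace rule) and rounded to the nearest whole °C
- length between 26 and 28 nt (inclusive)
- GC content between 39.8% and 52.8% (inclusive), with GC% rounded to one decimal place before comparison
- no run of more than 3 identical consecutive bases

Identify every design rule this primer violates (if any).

Fails: homopolymer run.

Base counts: A=8, T=5, G=4, C=10 (length 27).
Tm: Tm = 2·13 + 4·14 = 82°C ✓
length: length 27 ✓
GC content: GC 14/27 = 51.9% ✓
homopolymer run: longest run = 4, exceeds 3 ✗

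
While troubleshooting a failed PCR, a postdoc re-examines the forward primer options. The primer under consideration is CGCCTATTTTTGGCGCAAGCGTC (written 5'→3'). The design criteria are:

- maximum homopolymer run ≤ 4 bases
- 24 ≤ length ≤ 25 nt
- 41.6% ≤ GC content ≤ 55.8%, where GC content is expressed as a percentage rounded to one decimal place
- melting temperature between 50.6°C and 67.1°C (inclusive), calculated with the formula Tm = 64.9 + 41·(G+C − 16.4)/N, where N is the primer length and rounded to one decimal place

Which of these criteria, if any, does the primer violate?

Base counts: A=3, T=7, G=6, C=7 (length 23).
homopolymer run: longest run = 5, exceeds 4 ✗
length: length 23, outside 24–25 ✗
GC content: GC 13/23 = 56.5%, outside 41.6–55.8% ✗
Tm: Tm = 64.9 + 41·(13 − 16.4)/23 = 58.8°C ✓

Fails: homopolymer run, length, GC content.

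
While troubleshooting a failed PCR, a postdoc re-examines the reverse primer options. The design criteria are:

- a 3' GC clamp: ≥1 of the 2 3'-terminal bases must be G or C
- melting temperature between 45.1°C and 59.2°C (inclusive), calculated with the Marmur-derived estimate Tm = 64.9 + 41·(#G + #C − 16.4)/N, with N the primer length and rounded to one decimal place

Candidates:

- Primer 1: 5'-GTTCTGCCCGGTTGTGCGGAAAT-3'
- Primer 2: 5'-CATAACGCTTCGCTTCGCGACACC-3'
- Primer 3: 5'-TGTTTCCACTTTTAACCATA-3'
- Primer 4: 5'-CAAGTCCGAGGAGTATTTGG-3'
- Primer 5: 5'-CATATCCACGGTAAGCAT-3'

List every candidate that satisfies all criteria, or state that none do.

Primer 4 only.

Primer 1 (23 nt, A=3 T=7 G=8 C=5): 3' end AT has 0 G/C, need ≥1 ✗; Tm = 64.9 + 41·(13 − 16.4)/23 = 58.8°C ✓ — fails.
Primer 2 (24 nt, A=5 T=5 G=4 C=10): 3' end CC has 2 G/C ✓; Tm = 64.9 + 41·(14 − 16.4)/24 = 60.8°C, outside 45.1–59.2°C ✗ — fails.
Primer 3 (20 nt, A=5 T=9 G=1 C=5): 3' end TA has 0 G/C, need ≥1 ✗; Tm = 64.9 + 41·(6 − 16.4)/20 = 43.6°C, outside 45.1–59.2°C ✗ — fails.
Primer 4 (20 nt, A=5 T=5 G=7 C=3): 3' end GG has 2 G/C ✓; Tm = 64.9 + 41·(10 − 16.4)/20 = 51.8°C ✓ — passes.
Primer 5 (18 nt, A=6 T=4 G=3 C=5): 3' end AT has 0 G/C, need ≥1 ✗; Tm = 64.9 + 41·(8 − 16.4)/18 = 45.8°C ✓ — fails.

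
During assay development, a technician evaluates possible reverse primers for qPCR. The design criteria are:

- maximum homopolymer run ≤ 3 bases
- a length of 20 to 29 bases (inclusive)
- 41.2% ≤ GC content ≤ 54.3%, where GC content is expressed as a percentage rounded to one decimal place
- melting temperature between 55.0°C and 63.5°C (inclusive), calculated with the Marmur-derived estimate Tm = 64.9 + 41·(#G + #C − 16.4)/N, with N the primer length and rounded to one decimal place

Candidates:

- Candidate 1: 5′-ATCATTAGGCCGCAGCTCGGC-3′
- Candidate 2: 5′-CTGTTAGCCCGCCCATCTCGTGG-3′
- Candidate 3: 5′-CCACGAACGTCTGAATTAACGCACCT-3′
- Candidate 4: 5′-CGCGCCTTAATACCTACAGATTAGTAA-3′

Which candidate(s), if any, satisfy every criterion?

Candidate 3 only.

Candidate 1 (21 nt, A=4 T=4 G=6 C=7): longest run = 2 ✓; length 21 ✓; GC 13/21 = 61.9%, outside 41.2–54.3% ✗; Tm = 64.9 + 41·(13 − 16.4)/21 = 58.3°C ✓ — fails.
Candidate 2 (23 nt, A=2 T=6 G=6 C=9): longest run = 3 ✓; length 23 ✓; GC 15/23 = 65.2%, outside 41.2–54.3% ✗; Tm = 64.9 + 41·(15 − 16.4)/23 = 62.4°C ✓ — fails.
Candidate 3 (26 nt, A=8 T=5 G=4 C=9): longest run = 2 ✓; length 26 ✓; GC 13/26 = 50.0% ✓; Tm = 64.9 + 41·(13 − 16.4)/26 = 59.5°C ✓ — passes.
Candidate 4 (27 nt, A=9 T=7 G=4 C=7): longest run = 2 ✓; length 27 ✓; GC 11/27 = 40.7%, outside 41.2–54.3% ✗; Tm = 64.9 + 41·(11 − 16.4)/27 = 56.7°C ✓ — fails.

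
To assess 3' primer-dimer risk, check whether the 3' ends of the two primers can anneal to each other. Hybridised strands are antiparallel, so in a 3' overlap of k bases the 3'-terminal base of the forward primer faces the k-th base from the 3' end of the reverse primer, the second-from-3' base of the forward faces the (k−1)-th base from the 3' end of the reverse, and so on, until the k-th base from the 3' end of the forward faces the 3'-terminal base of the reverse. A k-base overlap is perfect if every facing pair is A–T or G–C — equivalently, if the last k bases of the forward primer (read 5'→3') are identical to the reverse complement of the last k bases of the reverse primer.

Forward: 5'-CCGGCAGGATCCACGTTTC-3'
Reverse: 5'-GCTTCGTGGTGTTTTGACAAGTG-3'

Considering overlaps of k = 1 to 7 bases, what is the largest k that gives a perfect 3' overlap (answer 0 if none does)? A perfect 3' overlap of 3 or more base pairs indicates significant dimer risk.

Last 7 bases (5'→3') — forward …ACGTTTC, reverse …ACAAGTG.
Reverse complement of the reverse primer's last 7 bases: CACTTGT; its first k bases are the reverse complement of the reverse primer's last k bases, so a perfect k-base overlap needs the forward primer's last k bases to equal them.
Comparing (forward last k vs required): k=1: C vs C ✓; k=2: TC vs CA ✗; k=3: TTC vs CAC ✗; k=4: TTTC vs CACT ✗; k=5: GTTTC vs CACTT ✗; k=6: CGTTTC vs CACTTG ✗; k=7: ACGTTTC vs CACTTGT ✗.
Only k = 1 is perfect, so the longest perfect 3' overlap is 1.

Longest perfect overlap: 1 complementary base pair; below the dimer-risk threshold (threshold 3).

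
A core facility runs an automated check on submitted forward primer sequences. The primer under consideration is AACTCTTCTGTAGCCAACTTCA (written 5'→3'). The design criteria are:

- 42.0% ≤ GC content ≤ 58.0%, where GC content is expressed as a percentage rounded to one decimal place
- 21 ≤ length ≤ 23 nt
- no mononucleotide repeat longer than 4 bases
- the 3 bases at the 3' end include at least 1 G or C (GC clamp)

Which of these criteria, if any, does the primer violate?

Base counts: A=6, T=7, G=2, C=7 (length 22).
GC content: GC 9/22 = 40.9%, outside 42.0–58.0% ✗
length: length 22 ✓
homopolymer run: longest run = 2 ✓
GC clamp: 3' end TCA has 1 G/C ✓

Fails: GC content.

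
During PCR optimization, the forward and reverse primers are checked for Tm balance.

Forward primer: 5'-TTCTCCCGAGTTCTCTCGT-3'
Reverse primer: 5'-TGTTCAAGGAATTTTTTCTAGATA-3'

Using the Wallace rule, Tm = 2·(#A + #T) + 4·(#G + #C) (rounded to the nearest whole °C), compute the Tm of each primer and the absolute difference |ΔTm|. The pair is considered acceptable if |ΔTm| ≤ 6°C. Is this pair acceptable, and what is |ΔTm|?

Forward: A=1 T=8 G=3 C=7 → Tm = 2·9 + 4·10 = 58°C.
Reverse: A=7 T=11 G=4 C=2 → Tm = 2·18 + 4·6 = 60°C.
|ΔTm| = |58 − 60| = 2°C, ≤ 6°C.

|ΔTm| = 2°C; the pair is acceptable.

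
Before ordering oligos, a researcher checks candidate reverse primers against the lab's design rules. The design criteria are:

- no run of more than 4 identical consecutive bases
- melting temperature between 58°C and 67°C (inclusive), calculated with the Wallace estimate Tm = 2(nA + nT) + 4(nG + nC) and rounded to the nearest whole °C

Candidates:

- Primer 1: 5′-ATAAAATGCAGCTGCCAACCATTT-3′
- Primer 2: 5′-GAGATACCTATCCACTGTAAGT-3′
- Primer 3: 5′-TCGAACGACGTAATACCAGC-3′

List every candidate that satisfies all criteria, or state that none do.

Primer 1 (24 nt, A=9 T=6 G=3 C=6): longest run = 4 ✓; Tm = 2·15 + 4·9 = 66°C ✓ — passes.
Primer 2 (22 nt, A=7 T=6 G=4 C=5): longest run = 2 ✓; Tm = 2·13 + 4·9 = 62°C ✓ — passes.
Primer 3 (20 nt, A=7 T=3 G=4 C=6): longest run = 2 ✓; Tm = 2·10 + 4·10 = 60°C ✓ — passes.

Primer 1, Primer 2 and Primer 3.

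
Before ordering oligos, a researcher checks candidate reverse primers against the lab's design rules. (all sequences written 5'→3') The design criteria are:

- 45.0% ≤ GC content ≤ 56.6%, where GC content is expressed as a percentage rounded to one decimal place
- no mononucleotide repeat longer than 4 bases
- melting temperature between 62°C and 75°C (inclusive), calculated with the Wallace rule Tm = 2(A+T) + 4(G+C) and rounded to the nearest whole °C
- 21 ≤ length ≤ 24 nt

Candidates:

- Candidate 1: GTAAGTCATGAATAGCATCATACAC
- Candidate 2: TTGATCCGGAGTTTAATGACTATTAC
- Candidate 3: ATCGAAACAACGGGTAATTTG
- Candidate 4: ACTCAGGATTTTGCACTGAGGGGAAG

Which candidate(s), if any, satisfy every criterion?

None of the candidates satisfy all criteria.

Candidate 1 (25 nt, A=10 T=6 G=4 C=5): GC 9/25 = 36.0%, outside 45.0–56.6% ✗; longest run = 2 ✓; Tm = 2·16 + 4·9 = 68°C ✓; length 25, outside 21–24 ✗ — fails.
Candidate 2 (26 nt, A=7 T=10 G=5 C=4): GC 9/26 = 34.6%, outside 45.0–56.6% ✗; longest run = 3 ✓; Tm = 2·17 + 4·9 = 70°C ✓; length 26, outside 21–24 ✗ — fails.
Candidate 3 (21 nt, A=8 T=5 G=5 C=3): GC 8/21 = 38.1%, outside 45.0–56.6% ✗; longest run = 3 ✓; Tm = 2·13 + 4·8 = 58°C, outside 62–75°C ✗; length 21 ✓ — fails.
Candidate 4 (26 nt, A=7 T=6 G=9 C=4): GC 13/26 = 50.0% ✓; longest run = 4 ✓; Tm = 2·13 + 4·13 = 78°C, outside 62–75°C ✗; length 26, outside 21–24 ✗ — fails.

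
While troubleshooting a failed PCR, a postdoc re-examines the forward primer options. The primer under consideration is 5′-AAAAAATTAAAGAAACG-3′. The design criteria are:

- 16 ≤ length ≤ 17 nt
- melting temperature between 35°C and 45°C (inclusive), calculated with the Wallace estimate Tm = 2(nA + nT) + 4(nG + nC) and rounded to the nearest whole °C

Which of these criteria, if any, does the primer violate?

Meets all criteria.

Base counts: A=12, T=2, G=2, C=1 (length 17).
length: length 17 ✓
Tm: Tm = 2·14 + 4·3 = 40°C ✓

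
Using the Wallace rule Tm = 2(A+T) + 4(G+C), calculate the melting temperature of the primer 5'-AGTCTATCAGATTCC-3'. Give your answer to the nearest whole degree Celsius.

Base counts: A=4, T=5, G=2, C=4 (length 15).
Tm = 2·(4+5) + 4·(2+4) = 2·9 + 4·6 = 18 + 24 = 42°C.

42°C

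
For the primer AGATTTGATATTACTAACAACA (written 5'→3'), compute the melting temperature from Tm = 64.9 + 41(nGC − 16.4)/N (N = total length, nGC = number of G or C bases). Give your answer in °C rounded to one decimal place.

Base counts: A=10, T=7, G=2, C=3; G+C = 5, N = 22.
Tm = 64.9 + 41·(5 − 16.4)/22 = 64.9 + -467.40/22 = 43.7°C.

43.7°C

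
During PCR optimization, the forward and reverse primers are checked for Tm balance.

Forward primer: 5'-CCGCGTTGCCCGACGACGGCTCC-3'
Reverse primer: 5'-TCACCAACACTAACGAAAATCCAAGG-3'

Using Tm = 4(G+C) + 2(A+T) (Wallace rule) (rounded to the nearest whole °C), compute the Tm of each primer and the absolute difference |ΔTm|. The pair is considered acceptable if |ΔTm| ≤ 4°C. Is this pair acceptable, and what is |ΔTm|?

Forward: A=2 T=3 G=7 C=11 → Tm = 2·5 + 4·18 = 82°C.
Reverse: A=12 T=3 G=3 C=8 → Tm = 2·15 + 4·11 = 74°C.
|ΔTm| = |82 − 74| = 8°C, > 4°C.

|ΔTm| = 8°C; the pair is not acceptable.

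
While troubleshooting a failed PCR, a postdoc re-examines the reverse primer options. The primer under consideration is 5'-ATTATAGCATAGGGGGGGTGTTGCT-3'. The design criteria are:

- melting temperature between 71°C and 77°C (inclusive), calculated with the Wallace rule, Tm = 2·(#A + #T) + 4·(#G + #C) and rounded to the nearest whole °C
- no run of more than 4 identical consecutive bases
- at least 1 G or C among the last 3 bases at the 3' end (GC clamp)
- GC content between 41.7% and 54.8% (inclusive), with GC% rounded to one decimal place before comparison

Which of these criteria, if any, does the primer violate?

Base counts: A=5, T=8, G=10, C=2 (length 25).
Tm: Tm = 2·13 + 4·12 = 74°C ✓
homopolymer run: longest run = 7, exceeds 4 ✗
GC clamp: 3' end GCT has 2 G/C ✓
GC content: GC 12/25 = 48.0% ✓

Fails: homopolymer run.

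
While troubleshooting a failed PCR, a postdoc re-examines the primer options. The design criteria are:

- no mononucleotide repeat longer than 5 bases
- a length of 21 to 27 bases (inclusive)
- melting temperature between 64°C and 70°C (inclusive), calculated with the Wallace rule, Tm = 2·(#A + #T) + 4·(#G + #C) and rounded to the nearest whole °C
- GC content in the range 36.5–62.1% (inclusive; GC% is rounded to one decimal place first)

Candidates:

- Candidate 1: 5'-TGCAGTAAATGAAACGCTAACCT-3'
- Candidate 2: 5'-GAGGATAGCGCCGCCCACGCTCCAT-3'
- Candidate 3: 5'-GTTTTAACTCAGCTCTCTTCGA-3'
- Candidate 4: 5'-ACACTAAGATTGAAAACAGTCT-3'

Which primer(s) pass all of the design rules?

Candidate 1 only.

Candidate 1 (23 nt, A=9 T=5 G=4 C=5): longest run = 3 ✓; length 23 ✓; Tm = 2·14 + 4·9 = 64°C ✓; GC 9/23 = 39.1% ✓ — passes.
Candidate 2 (25 nt, A=5 T=3 G=7 C=10): longest run = 3 ✓; length 25 ✓; Tm = 2·8 + 4·17 = 84°C, outside 64–70°C ✗; GC 17/25 = 68.0%, outside 36.5–62.1% ✗ — fails.
Candidate 3 (22 nt, A=4 T=9 G=3 C=6): longest run = 4 ✓; length 22 ✓; Tm = 2·13 + 4·9 = 62°C, outside 64–70°C ✗; GC 9/22 = 40.9% ✓ — fails.
Candidate 4 (22 nt, A=10 T=5 G=3 C=4): longest run = 4 ✓; length 22 ✓; Tm = 2·15 + 4·7 = 58°C, outside 64–70°C ✗; GC 7/22 = 31.8%, outside 36.5–62.1% ✗ — fails.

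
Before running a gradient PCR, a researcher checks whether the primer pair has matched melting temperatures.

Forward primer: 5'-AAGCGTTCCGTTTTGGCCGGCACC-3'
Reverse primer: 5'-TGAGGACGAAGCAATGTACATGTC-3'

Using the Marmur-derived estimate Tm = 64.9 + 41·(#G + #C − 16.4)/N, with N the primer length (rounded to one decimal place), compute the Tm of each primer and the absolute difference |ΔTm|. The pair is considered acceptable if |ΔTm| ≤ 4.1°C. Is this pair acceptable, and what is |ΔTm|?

Forward: G+C = 15, N = 24 → Tm = 64.9 + 41·(15 − 16.4)/24 = 62.5°C.
Reverse: G+C = 11, N = 24 → Tm = 64.9 + 41·(11 − 16.4)/24 = 55.7°C.
|ΔTm| = |62.5 − 55.7| = 6.8°C, > 4.1°C.

|ΔTm| = 6.8°C; the pair is not acceptable.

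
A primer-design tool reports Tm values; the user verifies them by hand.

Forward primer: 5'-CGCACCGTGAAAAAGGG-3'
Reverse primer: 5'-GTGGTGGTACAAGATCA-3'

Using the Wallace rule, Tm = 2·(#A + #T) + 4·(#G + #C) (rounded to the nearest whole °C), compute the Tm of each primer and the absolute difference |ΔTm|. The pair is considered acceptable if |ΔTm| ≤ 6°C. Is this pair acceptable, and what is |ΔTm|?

Forward: A=6 T=1 G=6 C=4 → Tm = 2·7 + 4·10 = 54°C.
Reverse: A=5 T=4 G=6 C=2 → Tm = 2·9 + 4·8 = 50°C.
|ΔTm| = |54 − 50| = 4°C, ≤ 6°C.

|ΔTm| = 4°C; the pair is acceptable.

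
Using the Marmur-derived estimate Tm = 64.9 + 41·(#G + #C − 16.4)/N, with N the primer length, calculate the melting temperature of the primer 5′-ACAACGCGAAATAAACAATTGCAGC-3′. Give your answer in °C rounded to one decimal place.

Base counts: A=12, T=3, G=4, C=6; G+C = 10, N = 25.
Tm = 64.9 + 41·(10 − 16.4)/25 = 64.9 + -262.40/25 = 54.4°C.

54.4°C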